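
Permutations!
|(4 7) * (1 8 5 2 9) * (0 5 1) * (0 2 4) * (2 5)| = |(0 2 9 5 4 7)(1 8)| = 6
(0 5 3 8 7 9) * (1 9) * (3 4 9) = (0 5 4 9)(1 3 8 7) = [5, 3, 2, 8, 9, 4, 6, 1, 7, 0]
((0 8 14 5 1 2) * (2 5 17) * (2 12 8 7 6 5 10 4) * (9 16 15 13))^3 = (0 5 4 7 1 2 6 10)(8 12 17 14)(9 13 15 16)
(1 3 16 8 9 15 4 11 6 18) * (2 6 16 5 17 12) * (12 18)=(1 3 5 17 18)(2 6 12)(4 11 16 8 9 15)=[0, 3, 6, 5, 11, 17, 12, 7, 9, 15, 10, 16, 2, 13, 14, 4, 8, 18, 1]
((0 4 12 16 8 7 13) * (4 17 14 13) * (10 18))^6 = (18)(0 14)(4 12 16 8 7)(13 17)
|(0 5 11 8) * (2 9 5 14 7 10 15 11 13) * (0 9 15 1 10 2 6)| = 22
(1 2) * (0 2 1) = [2, 1, 0] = (0 2)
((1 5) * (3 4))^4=(5)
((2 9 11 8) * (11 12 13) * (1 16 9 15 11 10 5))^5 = ((1 16 9 12 13 10 5)(2 15 11 8))^5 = (1 10 12 16 5 13 9)(2 15 11 8)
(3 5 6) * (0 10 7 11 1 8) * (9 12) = (0 10 7 11 1 8)(3 5 6)(9 12) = [10, 8, 2, 5, 4, 6, 3, 11, 0, 12, 7, 1, 9]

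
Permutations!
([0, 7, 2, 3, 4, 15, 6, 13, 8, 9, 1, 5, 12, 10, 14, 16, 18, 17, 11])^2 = [0, 13, 2, 3, 4, 16, 6, 10, 8, 9, 7, 15, 12, 1, 14, 18, 11, 17, 5]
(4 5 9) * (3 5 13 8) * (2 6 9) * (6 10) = (2 10 6 9 4 13 8 3 5) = [0, 1, 10, 5, 13, 2, 9, 7, 3, 4, 6, 11, 12, 8]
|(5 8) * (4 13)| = 2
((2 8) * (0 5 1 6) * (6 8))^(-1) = ((0 5 1 8 2 6))^(-1) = (0 6 2 8 1 5)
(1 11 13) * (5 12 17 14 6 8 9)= (1 11 13)(5 12 17 14 6 8 9)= [0, 11, 2, 3, 4, 12, 8, 7, 9, 5, 10, 13, 17, 1, 6, 15, 16, 14]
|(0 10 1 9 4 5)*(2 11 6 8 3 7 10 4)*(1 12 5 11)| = |(0 4 11 6 8 3 7 10 12 5)(1 9 2)| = 30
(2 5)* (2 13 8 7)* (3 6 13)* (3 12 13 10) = (2 5 12 13 8 7)(3 6 10) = [0, 1, 5, 6, 4, 12, 10, 2, 7, 9, 3, 11, 13, 8]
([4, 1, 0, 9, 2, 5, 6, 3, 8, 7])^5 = [2, 1, 4, 7, 0, 5, 6, 9, 8, 3]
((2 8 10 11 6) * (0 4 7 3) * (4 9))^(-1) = (0 3 7 4 9)(2 6 11 10 8)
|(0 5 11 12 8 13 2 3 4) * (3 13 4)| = |(0 5 11 12 8 4)(2 13)| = 6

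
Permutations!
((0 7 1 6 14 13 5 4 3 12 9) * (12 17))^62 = (0 1 14 5 3 12)(4 17 9 7 6 13)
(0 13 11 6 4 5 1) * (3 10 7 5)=[13, 0, 2, 10, 3, 1, 4, 5, 8, 9, 7, 6, 12, 11]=(0 13 11 6 4 3 10 7 5 1)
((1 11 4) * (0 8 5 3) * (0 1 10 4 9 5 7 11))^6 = ((0 8 7 11 9 5 3 1)(4 10))^6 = (0 3 9 7)(1 5 11 8)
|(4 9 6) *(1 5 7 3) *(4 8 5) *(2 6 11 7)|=|(1 4 9 11 7 3)(2 6 8 5)|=12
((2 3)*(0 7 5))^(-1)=(0 5 7)(2 3)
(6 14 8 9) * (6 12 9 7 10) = (6 14 8 7 10)(9 12) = [0, 1, 2, 3, 4, 5, 14, 10, 7, 12, 6, 11, 9, 13, 8]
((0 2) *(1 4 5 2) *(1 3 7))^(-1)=(0 2 5 4 1 7 3)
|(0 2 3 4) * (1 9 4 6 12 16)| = 9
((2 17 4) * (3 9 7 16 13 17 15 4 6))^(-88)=((2 15 4)(3 9 7 16 13 17 6))^(-88)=(2 4 15)(3 16 6 7 17 9 13)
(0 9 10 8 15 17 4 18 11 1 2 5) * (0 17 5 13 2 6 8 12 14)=(0 9 10 12 14)(1 6 8 15 5 17 4 18 11)(2 13)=[9, 6, 13, 3, 18, 17, 8, 7, 15, 10, 12, 1, 14, 2, 0, 5, 16, 4, 11]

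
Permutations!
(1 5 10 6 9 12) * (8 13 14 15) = [0, 5, 2, 3, 4, 10, 9, 7, 13, 12, 6, 11, 1, 14, 15, 8] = (1 5 10 6 9 12)(8 13 14 15)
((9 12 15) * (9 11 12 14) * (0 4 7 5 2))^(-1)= ((0 4 7 5 2)(9 14)(11 12 15))^(-1)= (0 2 5 7 4)(9 14)(11 15 12)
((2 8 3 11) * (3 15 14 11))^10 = ((2 8 15 14 11))^10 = (15)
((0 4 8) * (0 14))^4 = (14)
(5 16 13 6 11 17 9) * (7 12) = (5 16 13 6 11 17 9)(7 12) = [0, 1, 2, 3, 4, 16, 11, 12, 8, 5, 10, 17, 7, 6, 14, 15, 13, 9]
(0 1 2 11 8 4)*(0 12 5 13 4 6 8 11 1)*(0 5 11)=(0 5 13 4 12 11)(1 2)(6 8)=[5, 2, 1, 3, 12, 13, 8, 7, 6, 9, 10, 0, 11, 4]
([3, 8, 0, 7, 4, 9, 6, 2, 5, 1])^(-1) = (0 2 7 3)(1 9 5 8)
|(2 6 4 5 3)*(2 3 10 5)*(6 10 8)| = |(2 10 5 8 6 4)| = 6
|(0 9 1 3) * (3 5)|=|(0 9 1 5 3)|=5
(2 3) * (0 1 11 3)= (0 1 11 3 2)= [1, 11, 0, 2, 4, 5, 6, 7, 8, 9, 10, 3]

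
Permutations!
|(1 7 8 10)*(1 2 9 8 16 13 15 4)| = |(1 7 16 13 15 4)(2 9 8 10)| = 12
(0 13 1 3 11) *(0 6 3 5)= (0 13 1 5)(3 11 6)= [13, 5, 2, 11, 4, 0, 3, 7, 8, 9, 10, 6, 12, 1]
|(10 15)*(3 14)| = 2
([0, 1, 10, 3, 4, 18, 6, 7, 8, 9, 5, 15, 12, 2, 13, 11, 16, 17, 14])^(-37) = [0, 1, 13, 3, 4, 10, 6, 7, 8, 9, 2, 15, 12, 14, 18, 11, 16, 17, 5]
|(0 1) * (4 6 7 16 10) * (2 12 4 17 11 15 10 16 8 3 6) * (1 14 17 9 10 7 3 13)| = |(0 14 17 11 15 7 8 13 1)(2 12 4)(3 6)(9 10)| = 18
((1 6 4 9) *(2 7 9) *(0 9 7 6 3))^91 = (0 3 1 9)(2 6 4)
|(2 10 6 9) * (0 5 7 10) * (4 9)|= 8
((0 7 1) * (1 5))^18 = (0 5)(1 7)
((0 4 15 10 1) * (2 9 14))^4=((0 4 15 10 1)(2 9 14))^4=(0 1 10 15 4)(2 9 14)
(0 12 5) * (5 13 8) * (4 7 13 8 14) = (0 12 8 5)(4 7 13 14) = [12, 1, 2, 3, 7, 0, 6, 13, 5, 9, 10, 11, 8, 14, 4]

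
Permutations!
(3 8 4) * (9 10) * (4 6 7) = [0, 1, 2, 8, 3, 5, 7, 4, 6, 10, 9] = (3 8 6 7 4)(9 10)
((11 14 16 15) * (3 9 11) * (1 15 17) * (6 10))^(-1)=((1 15 3 9 11 14 16 17)(6 10))^(-1)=(1 17 16 14 11 9 3 15)(6 10)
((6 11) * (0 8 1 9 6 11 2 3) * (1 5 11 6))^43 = ((0 8 5 11 6 2 3)(1 9))^43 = (0 8 5 11 6 2 3)(1 9)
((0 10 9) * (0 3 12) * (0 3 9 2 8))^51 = ((0 10 2 8)(3 12))^51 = (0 8 2 10)(3 12)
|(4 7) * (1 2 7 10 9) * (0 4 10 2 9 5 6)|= 14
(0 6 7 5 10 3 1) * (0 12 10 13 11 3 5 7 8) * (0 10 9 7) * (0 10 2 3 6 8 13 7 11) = (0 8 2 3 1 12 9 11 6 13)(5 7 10) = [8, 12, 3, 1, 4, 7, 13, 10, 2, 11, 5, 6, 9, 0]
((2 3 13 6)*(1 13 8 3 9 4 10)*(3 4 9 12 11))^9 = (1 10 4 8 3 11 12 2 6 13)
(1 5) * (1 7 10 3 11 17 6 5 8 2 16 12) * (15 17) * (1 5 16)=[0, 8, 1, 11, 4, 7, 16, 10, 2, 9, 3, 15, 5, 13, 14, 17, 12, 6]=(1 8 2)(3 11 15 17 6 16 12 5 7 10)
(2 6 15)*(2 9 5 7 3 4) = (2 6 15 9 5 7 3 4) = [0, 1, 6, 4, 2, 7, 15, 3, 8, 5, 10, 11, 12, 13, 14, 9]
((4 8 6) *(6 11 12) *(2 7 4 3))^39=((2 7 4 8 11 12 6 3))^39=(2 3 6 12 11 8 4 7)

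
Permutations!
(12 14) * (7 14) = (7 14 12) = [0, 1, 2, 3, 4, 5, 6, 14, 8, 9, 10, 11, 7, 13, 12]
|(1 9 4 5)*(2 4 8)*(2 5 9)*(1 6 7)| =8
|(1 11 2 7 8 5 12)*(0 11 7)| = |(0 11 2)(1 7 8 5 12)| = 15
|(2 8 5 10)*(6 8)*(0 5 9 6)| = |(0 5 10 2)(6 8 9)| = 12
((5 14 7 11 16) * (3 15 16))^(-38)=((3 15 16 5 14 7 11))^(-38)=(3 14 15 7 16 11 5)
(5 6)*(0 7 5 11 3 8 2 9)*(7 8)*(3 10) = (0 8 2 9)(3 7 5 6 11 10) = [8, 1, 9, 7, 4, 6, 11, 5, 2, 0, 3, 10]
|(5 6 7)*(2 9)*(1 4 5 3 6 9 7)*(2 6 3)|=|(1 4 5 9 6)(2 7)|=10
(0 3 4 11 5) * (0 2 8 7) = (0 3 4 11 5 2 8 7) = [3, 1, 8, 4, 11, 2, 6, 0, 7, 9, 10, 5]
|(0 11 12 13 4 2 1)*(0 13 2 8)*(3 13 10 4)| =8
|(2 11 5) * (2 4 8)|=|(2 11 5 4 8)|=5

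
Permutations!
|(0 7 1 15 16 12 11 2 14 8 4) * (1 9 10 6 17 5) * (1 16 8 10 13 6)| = 17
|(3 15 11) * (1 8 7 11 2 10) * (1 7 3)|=|(1 8 3 15 2 10 7 11)|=8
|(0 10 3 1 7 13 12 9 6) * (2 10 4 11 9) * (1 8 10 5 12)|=|(0 4 11 9 6)(1 7 13)(2 5 12)(3 8 10)|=15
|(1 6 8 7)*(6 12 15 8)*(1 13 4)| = |(1 12 15 8 7 13 4)| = 7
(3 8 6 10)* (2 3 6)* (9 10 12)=(2 3 8)(6 12 9 10)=[0, 1, 3, 8, 4, 5, 12, 7, 2, 10, 6, 11, 9]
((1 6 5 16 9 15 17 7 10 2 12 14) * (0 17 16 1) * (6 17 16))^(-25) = ((0 16 9 15 6 5 1 17 7 10 2 12 14))^(-25) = (0 16 9 15 6 5 1 17 7 10 2 12 14)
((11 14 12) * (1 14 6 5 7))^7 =(14)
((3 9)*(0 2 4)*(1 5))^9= (1 5)(3 9)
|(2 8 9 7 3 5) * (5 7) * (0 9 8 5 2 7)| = 6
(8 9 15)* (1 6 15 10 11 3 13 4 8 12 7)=[0, 6, 2, 13, 8, 5, 15, 1, 9, 10, 11, 3, 7, 4, 14, 12]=(1 6 15 12 7)(3 13 4 8 9 10 11)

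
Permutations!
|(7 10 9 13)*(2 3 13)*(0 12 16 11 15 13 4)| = 12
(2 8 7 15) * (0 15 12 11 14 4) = (0 15 2 8 7 12 11 14 4) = [15, 1, 8, 3, 0, 5, 6, 12, 7, 9, 10, 14, 11, 13, 4, 2]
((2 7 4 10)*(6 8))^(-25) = (2 10 4 7)(6 8)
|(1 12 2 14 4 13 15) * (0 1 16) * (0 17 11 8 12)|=|(0 1)(2 14 4 13 15 16 17 11 8 12)|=10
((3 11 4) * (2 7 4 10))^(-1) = (2 10 11 3 4 7)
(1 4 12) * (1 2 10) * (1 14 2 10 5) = (1 4 12 10 14 2 5) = [0, 4, 5, 3, 12, 1, 6, 7, 8, 9, 14, 11, 10, 13, 2]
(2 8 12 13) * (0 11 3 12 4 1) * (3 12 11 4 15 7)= [4, 0, 8, 11, 1, 5, 6, 3, 15, 9, 10, 12, 13, 2, 14, 7]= (0 4 1)(2 8 15 7 3 11 12 13)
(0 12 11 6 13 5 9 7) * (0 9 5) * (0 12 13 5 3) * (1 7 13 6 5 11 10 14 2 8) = (0 6 11 5 3)(1 7 9 13 12 10 14 2 8) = [6, 7, 8, 0, 4, 3, 11, 9, 1, 13, 14, 5, 10, 12, 2]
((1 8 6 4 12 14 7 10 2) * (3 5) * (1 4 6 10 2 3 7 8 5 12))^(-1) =((1 5 7 2 4)(3 12 14 8 10))^(-1) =(1 4 2 7 5)(3 10 8 14 12)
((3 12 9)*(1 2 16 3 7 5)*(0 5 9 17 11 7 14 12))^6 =((0 5 1 2 16 3)(7 9 14 12 17 11))^6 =(17)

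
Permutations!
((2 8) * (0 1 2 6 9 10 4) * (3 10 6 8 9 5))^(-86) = (0 6 4 9 10 2 3 1 5)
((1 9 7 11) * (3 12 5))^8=((1 9 7 11)(3 12 5))^8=(3 5 12)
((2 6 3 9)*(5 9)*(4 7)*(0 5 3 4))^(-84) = ((0 5 9 2 6 4 7))^(-84) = (9)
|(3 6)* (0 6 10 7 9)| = 6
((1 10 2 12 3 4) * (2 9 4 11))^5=(1 10 9 4)(2 12 3 11)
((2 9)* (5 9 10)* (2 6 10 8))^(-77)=((2 8)(5 9 6 10))^(-77)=(2 8)(5 10 6 9)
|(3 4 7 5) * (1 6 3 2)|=|(1 6 3 4 7 5 2)|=7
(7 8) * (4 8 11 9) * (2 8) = [0, 1, 8, 3, 2, 5, 6, 11, 7, 4, 10, 9] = (2 8 7 11 9 4)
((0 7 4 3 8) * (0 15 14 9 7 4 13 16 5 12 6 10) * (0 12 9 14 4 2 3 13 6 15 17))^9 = (0 17 8 3 2)(4 15 12 10 6 7 9 5 16 13)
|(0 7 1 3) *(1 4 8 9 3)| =6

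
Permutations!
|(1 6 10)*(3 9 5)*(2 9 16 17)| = 6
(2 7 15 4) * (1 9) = (1 9)(2 7 15 4) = [0, 9, 7, 3, 2, 5, 6, 15, 8, 1, 10, 11, 12, 13, 14, 4]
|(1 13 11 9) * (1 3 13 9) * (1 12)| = |(1 9 3 13 11 12)| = 6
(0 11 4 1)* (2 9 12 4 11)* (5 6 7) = (0 2 9 12 4 1)(5 6 7) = [2, 0, 9, 3, 1, 6, 7, 5, 8, 12, 10, 11, 4]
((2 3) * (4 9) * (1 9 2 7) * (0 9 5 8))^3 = (0 2 1)(3 5 9)(4 7 8) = ((0 9 4 2 3 7 1 5 8))^3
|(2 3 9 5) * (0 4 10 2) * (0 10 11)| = 15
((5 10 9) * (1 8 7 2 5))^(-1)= (1 9 10 5 2 7 8)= ((1 8 7 2 5 10 9))^(-1)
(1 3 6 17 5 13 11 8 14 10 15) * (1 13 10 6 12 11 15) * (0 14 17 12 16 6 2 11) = (0 14 2 11 8 17 5 10 1 3 16 6 12)(13 15) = [14, 3, 11, 16, 4, 10, 12, 7, 17, 9, 1, 8, 0, 15, 2, 13, 6, 5]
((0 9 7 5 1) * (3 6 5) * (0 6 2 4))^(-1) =(0 4 2 3 7 9)(1 5 6)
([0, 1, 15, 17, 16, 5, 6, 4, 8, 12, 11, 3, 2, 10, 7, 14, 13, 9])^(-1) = [0, 1, 12, 11, 7, 5, 6, 14, 8, 17, 13, 10, 9, 16, 15, 2, 4, 3]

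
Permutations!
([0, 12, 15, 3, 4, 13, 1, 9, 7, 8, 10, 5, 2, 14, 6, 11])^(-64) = [0, 6, 12, 3, 4, 11, 14, 8, 9, 7, 10, 15, 1, 5, 13, 2]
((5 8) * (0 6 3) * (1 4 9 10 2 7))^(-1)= ((0 6 3)(1 4 9 10 2 7)(5 8))^(-1)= (0 3 6)(1 7 2 10 9 4)(5 8)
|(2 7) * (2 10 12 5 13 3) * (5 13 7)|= |(2 5 7 10 12 13 3)|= 7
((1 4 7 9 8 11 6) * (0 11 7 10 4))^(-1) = (0 1 6 11)(4 10)(7 8 9)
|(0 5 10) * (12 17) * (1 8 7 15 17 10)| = |(0 5 1 8 7 15 17 12 10)| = 9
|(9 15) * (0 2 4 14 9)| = 6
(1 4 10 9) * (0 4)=(0 4 10 9 1)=[4, 0, 2, 3, 10, 5, 6, 7, 8, 1, 9]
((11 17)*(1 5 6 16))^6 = ((1 5 6 16)(11 17))^6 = (17)(1 6)(5 16)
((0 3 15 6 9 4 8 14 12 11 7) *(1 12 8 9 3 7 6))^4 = ((0 7)(1 12 11 6 3 15)(4 9)(8 14))^4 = (1 3 11)(6 12 15)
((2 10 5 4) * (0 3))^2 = (2 5)(4 10)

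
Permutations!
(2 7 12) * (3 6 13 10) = (2 7 12)(3 6 13 10) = [0, 1, 7, 6, 4, 5, 13, 12, 8, 9, 3, 11, 2, 10]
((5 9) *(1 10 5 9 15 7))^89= (1 7 15 5 10)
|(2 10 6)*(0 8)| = |(0 8)(2 10 6)| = 6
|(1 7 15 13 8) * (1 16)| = |(1 7 15 13 8 16)| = 6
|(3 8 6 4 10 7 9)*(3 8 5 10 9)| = |(3 5 10 7)(4 9 8 6)| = 4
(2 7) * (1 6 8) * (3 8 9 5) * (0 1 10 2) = (0 1 6 9 5 3 8 10 2 7) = [1, 6, 7, 8, 4, 3, 9, 0, 10, 5, 2]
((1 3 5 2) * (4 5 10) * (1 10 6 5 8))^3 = (1 5 4 3 2 8 6 10)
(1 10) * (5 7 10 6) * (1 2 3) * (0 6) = (0 6 5 7 10 2 3 1) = [6, 0, 3, 1, 4, 7, 5, 10, 8, 9, 2]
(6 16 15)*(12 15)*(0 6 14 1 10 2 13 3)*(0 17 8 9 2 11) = (0 6 16 12 15 14 1 10 11)(2 13 3 17 8 9) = [6, 10, 13, 17, 4, 5, 16, 7, 9, 2, 11, 0, 15, 3, 1, 14, 12, 8]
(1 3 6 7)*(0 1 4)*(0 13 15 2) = [1, 3, 0, 6, 13, 5, 7, 4, 8, 9, 10, 11, 12, 15, 14, 2] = (0 1 3 6 7 4 13 15 2)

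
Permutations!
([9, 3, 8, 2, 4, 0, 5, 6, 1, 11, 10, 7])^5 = (0 5 6 7 11 9)(1 3 2 8)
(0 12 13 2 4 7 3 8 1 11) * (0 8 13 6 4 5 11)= (0 12 6 4 7 3 13 2 5 11 8 1)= [12, 0, 5, 13, 7, 11, 4, 3, 1, 9, 10, 8, 6, 2]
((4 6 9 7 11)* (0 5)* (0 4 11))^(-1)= (11)(0 7 9 6 4 5)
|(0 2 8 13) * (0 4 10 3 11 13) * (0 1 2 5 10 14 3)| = |(0 5 10)(1 2 8)(3 11 13 4 14)| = 15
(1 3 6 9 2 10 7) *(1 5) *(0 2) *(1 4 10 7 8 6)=(0 2 7 5 4 10 8 6 9)(1 3)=[2, 3, 7, 1, 10, 4, 9, 5, 6, 0, 8]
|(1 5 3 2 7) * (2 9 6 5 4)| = |(1 4 2 7)(3 9 6 5)| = 4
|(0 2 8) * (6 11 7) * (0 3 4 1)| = 6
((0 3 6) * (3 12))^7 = (0 6 3 12)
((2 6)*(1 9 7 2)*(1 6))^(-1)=(1 2 7 9)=((1 9 7 2))^(-1)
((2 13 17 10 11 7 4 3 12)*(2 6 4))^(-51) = (2 10)(3 12 6 4)(7 17)(11 13)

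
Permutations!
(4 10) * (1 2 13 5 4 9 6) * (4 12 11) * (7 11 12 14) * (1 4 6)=[0, 2, 13, 3, 10, 14, 4, 11, 8, 1, 9, 6, 12, 5, 7]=(1 2 13 5 14 7 11 6 4 10 9)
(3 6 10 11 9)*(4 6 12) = (3 12 4 6 10 11 9) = [0, 1, 2, 12, 6, 5, 10, 7, 8, 3, 11, 9, 4]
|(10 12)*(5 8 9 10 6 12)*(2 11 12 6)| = 12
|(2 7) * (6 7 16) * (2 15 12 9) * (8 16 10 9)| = |(2 10 9)(6 7 15 12 8 16)| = 6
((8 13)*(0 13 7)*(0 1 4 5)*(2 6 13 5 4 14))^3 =((0 5)(1 14 2 6 13 8 7))^3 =(0 5)(1 6 7 2 8 14 13)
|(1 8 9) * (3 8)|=4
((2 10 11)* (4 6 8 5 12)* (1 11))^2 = ((1 11 2 10)(4 6 8 5 12))^2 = (1 2)(4 8 12 6 5)(10 11)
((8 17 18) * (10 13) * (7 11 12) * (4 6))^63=((4 6)(7 11 12)(8 17 18)(10 13))^63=(18)(4 6)(10 13)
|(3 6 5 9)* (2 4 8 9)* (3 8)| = 10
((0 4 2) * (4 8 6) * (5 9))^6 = ((0 8 6 4 2)(5 9))^6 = (9)(0 8 6 4 2)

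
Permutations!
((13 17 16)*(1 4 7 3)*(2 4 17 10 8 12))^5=(1 8 3 10 7 13 4 16 2 17 12)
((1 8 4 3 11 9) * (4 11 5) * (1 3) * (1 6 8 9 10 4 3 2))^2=(1 2 9)(4 8 10 6 11)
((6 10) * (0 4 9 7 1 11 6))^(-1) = (0 10 6 11 1 7 9 4)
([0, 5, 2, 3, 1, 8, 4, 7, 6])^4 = (1 4 6 8 5)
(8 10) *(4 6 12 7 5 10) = [0, 1, 2, 3, 6, 10, 12, 5, 4, 9, 8, 11, 7] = (4 6 12 7 5 10 8)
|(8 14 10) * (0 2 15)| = |(0 2 15)(8 14 10)| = 3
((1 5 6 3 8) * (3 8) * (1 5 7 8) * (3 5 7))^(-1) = ((1 3 5 6)(7 8))^(-1) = (1 6 5 3)(7 8)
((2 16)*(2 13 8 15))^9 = ((2 16 13 8 15))^9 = (2 15 8 13 16)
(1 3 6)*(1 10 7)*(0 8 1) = (0 8 1 3 6 10 7) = [8, 3, 2, 6, 4, 5, 10, 0, 1, 9, 7]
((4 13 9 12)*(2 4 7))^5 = (2 7 12 9 13 4)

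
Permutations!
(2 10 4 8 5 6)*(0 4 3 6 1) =[4, 0, 10, 6, 8, 1, 2, 7, 5, 9, 3] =(0 4 8 5 1)(2 10 3 6)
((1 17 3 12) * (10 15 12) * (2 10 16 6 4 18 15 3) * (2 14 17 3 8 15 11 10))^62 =((1 3 16 6 4 18 11 10 8 15 12)(14 17))^62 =(1 10 6 12 11 16 15 18 3 8 4)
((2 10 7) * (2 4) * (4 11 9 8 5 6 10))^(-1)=(2 4)(5 8 9 11 7 10 6)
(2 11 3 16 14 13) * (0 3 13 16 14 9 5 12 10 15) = [3, 1, 11, 14, 4, 12, 6, 7, 8, 5, 15, 13, 10, 2, 16, 0, 9] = (0 3 14 16 9 5 12 10 15)(2 11 13)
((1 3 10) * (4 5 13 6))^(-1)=((1 3 10)(4 5 13 6))^(-1)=(1 10 3)(4 6 13 5)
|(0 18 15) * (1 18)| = |(0 1 18 15)| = 4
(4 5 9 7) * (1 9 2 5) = (1 9 7 4)(2 5) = [0, 9, 5, 3, 1, 2, 6, 4, 8, 7]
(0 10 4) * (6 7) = (0 10 4)(6 7) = [10, 1, 2, 3, 0, 5, 7, 6, 8, 9, 4]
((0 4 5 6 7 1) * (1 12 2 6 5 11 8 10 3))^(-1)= ((0 4 11 8 10 3 1)(2 6 7 12))^(-1)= (0 1 3 10 8 11 4)(2 12 7 6)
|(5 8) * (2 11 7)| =6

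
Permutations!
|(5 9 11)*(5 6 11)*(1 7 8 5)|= 10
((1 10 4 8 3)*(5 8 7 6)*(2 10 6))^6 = ((1 6 5 8 3)(2 10 4 7))^6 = (1 6 5 8 3)(2 4)(7 10)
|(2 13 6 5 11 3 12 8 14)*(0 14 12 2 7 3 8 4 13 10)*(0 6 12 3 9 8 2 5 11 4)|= 20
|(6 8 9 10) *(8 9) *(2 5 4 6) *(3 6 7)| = 8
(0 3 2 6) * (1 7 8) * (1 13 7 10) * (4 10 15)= (0 3 2 6)(1 15 4 10)(7 8 13)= [3, 15, 6, 2, 10, 5, 0, 8, 13, 9, 1, 11, 12, 7, 14, 4]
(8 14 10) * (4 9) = (4 9)(8 14 10) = [0, 1, 2, 3, 9, 5, 6, 7, 14, 4, 8, 11, 12, 13, 10]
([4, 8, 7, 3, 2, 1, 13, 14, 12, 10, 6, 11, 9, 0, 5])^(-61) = (0 14 12 13 7 8 6 2 1 10 4 5 9)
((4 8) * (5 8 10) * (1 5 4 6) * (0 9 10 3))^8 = (0 4 9 3 10)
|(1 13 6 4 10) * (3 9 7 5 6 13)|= 8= |(13)(1 3 9 7 5 6 4 10)|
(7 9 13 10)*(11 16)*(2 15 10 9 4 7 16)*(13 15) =(2 13 9 15 10 16 11)(4 7) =[0, 1, 13, 3, 7, 5, 6, 4, 8, 15, 16, 2, 12, 9, 14, 10, 11]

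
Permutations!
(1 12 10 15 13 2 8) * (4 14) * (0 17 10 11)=(0 17 10 15 13 2 8 1 12 11)(4 14)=[17, 12, 8, 3, 14, 5, 6, 7, 1, 9, 15, 0, 11, 2, 4, 13, 16, 10]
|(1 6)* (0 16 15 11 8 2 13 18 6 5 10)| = 12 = |(0 16 15 11 8 2 13 18 6 1 5 10)|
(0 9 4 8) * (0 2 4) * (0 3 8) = (0 9 3 8 2 4) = [9, 1, 4, 8, 0, 5, 6, 7, 2, 3]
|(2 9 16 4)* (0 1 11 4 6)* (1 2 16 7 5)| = 10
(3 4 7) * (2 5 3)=(2 5 3 4 7)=[0, 1, 5, 4, 7, 3, 6, 2]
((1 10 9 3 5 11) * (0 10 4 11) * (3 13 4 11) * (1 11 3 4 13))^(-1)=(13)(0 5 3 1 9 10)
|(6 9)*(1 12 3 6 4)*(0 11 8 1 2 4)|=8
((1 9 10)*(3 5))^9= ((1 9 10)(3 5))^9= (10)(3 5)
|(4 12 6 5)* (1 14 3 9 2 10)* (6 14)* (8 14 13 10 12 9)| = |(1 6 5 4 9 2 12 13 10)(3 8 14)| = 9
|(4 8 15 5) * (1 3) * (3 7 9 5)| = 8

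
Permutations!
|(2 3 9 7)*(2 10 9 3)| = |(7 10 9)| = 3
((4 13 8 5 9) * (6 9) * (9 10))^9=((4 13 8 5 6 10 9))^9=(4 8 6 9 13 5 10)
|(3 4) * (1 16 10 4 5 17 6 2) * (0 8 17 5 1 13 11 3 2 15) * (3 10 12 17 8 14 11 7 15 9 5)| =72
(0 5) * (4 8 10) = (0 5)(4 8 10) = [5, 1, 2, 3, 8, 0, 6, 7, 10, 9, 4]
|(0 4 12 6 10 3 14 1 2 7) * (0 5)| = 11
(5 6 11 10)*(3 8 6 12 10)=(3 8 6 11)(5 12 10)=[0, 1, 2, 8, 4, 12, 11, 7, 6, 9, 5, 3, 10]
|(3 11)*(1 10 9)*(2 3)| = 3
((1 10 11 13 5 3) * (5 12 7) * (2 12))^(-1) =((1 10 11 13 2 12 7 5 3))^(-1) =(1 3 5 7 12 2 13 11 10)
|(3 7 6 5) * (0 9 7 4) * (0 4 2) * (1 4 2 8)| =10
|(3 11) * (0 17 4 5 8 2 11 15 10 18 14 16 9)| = |(0 17 4 5 8 2 11 3 15 10 18 14 16 9)| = 14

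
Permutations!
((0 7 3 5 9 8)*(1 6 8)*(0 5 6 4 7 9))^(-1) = ((0 9 1 4 7 3 6 8 5))^(-1) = (0 5 8 6 3 7 4 1 9)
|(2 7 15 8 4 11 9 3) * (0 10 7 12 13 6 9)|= |(0 10 7 15 8 4 11)(2 12 13 6 9 3)|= 42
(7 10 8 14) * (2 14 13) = (2 14 7 10 8 13) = [0, 1, 14, 3, 4, 5, 6, 10, 13, 9, 8, 11, 12, 2, 7]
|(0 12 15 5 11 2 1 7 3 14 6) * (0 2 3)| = |(0 12 15 5 11 3 14 6 2 1 7)| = 11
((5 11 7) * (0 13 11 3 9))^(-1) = ((0 13 11 7 5 3 9))^(-1) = (0 9 3 5 7 11 13)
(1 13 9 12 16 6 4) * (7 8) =(1 13 9 12 16 6 4)(7 8) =[0, 13, 2, 3, 1, 5, 4, 8, 7, 12, 10, 11, 16, 9, 14, 15, 6]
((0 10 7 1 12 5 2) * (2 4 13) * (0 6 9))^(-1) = ((0 10 7 1 12 5 4 13 2 6 9))^(-1) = (0 9 6 2 13 4 5 12 1 7 10)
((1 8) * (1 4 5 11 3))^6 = ((1 8 4 5 11 3))^6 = (11)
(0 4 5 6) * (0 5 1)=(0 4 1)(5 6)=[4, 0, 2, 3, 1, 6, 5]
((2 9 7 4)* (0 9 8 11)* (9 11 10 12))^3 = (0 11)(2 12 4 10 7 8 9)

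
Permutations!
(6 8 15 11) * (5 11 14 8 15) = [0, 1, 2, 3, 4, 11, 15, 7, 5, 9, 10, 6, 12, 13, 8, 14] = (5 11 6 15 14 8)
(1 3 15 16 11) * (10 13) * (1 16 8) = (1 3 15 8)(10 13)(11 16) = [0, 3, 2, 15, 4, 5, 6, 7, 1, 9, 13, 16, 12, 10, 14, 8, 11]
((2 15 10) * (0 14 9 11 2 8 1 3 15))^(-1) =(0 2 11 9 14)(1 8 10 15 3)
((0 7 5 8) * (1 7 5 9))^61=((0 5 8)(1 7 9))^61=(0 5 8)(1 7 9)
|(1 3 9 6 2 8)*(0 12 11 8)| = |(0 12 11 8 1 3 9 6 2)| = 9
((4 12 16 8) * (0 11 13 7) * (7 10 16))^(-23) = ((0 11 13 10 16 8 4 12 7))^(-23) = (0 16 7 10 12 13 4 11 8)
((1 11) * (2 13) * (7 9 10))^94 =((1 11)(2 13)(7 9 10))^94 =(13)(7 9 10)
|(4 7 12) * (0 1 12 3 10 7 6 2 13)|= 21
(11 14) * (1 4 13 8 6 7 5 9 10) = [0, 4, 2, 3, 13, 9, 7, 5, 6, 10, 1, 14, 12, 8, 11] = (1 4 13 8 6 7 5 9 10)(11 14)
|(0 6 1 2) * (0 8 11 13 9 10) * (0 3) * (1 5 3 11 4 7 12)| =12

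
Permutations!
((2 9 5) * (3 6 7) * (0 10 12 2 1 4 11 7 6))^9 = (0 7 4 5 2 10 3 11 1 9 12)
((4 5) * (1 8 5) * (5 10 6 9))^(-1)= (1 4 5 9 6 10 8)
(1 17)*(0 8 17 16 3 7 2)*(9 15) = (0 8 17 1 16 3 7 2)(9 15) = [8, 16, 0, 7, 4, 5, 6, 2, 17, 15, 10, 11, 12, 13, 14, 9, 3, 1]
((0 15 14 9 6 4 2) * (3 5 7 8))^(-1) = (0 2 4 6 9 14 15)(3 8 7 5)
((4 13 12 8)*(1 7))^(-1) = ((1 7)(4 13 12 8))^(-1) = (1 7)(4 8 12 13)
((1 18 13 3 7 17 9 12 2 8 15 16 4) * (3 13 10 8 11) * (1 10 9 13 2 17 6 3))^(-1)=(1 11 2 13 17 12 9 18)(3 6 7)(4 16 15 8 10)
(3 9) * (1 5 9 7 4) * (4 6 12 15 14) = (1 5 9 3 7 6 12 15 14 4) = [0, 5, 2, 7, 1, 9, 12, 6, 8, 3, 10, 11, 15, 13, 4, 14]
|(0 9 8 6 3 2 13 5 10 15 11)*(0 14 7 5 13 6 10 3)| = 12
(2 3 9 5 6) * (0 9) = (0 9 5 6 2 3) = [9, 1, 3, 0, 4, 6, 2, 7, 8, 5]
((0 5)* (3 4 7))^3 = ((0 5)(3 4 7))^3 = (7)(0 5)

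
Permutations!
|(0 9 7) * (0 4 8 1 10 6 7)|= 6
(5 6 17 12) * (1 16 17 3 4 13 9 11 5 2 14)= [0, 16, 14, 4, 13, 6, 3, 7, 8, 11, 10, 5, 2, 9, 1, 15, 17, 12]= (1 16 17 12 2 14)(3 4 13 9 11 5 6)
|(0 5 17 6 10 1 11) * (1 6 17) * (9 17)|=4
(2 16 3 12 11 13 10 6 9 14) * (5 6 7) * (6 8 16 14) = (2 14)(3 12 11 13 10 7 5 8 16)(6 9) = [0, 1, 14, 12, 4, 8, 9, 5, 16, 6, 7, 13, 11, 10, 2, 15, 3]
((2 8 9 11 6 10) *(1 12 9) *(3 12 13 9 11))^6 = (1 6 9 2 12)(3 8 11 13 10)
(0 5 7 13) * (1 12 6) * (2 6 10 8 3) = (0 5 7 13)(1 12 10 8 3 2 6) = [5, 12, 6, 2, 4, 7, 1, 13, 3, 9, 8, 11, 10, 0]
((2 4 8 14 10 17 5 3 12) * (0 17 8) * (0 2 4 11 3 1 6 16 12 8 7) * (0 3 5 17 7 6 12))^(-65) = (17)(0 16 6 10 14 8 3 7)(1 12 4 2 11 5) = ((17)(0 7 3 8 14 10 6 16)(1 12 4 2 11 5))^(-65)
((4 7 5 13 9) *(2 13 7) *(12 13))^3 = ((2 12 13 9 4)(5 7))^3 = (2 9 12 4 13)(5 7)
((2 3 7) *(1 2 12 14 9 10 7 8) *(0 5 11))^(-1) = ((0 5 11)(1 2 3 8)(7 12 14 9 10))^(-1) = (0 11 5)(1 8 3 2)(7 10 9 14 12)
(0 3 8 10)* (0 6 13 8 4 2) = [3, 1, 0, 4, 2, 5, 13, 7, 10, 9, 6, 11, 12, 8] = (0 3 4 2)(6 13 8 10)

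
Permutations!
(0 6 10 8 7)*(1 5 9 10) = (0 6 1 5 9 10 8 7) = [6, 5, 2, 3, 4, 9, 1, 0, 7, 10, 8]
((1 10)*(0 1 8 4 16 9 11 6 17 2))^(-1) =((0 1 10 8 4 16 9 11 6 17 2))^(-1) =(0 2 17 6 11 9 16 4 8 10 1)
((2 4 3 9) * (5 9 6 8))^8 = (2 4 3 6 8 5 9)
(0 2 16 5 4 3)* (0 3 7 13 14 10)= (0 2 16 5 4 7 13 14 10)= [2, 1, 16, 3, 7, 4, 6, 13, 8, 9, 0, 11, 12, 14, 10, 15, 5]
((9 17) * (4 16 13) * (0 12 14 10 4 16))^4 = ((0 12 14 10 4)(9 17)(13 16))^4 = (17)(0 4 10 14 12)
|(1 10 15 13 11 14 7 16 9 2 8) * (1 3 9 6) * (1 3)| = |(1 10 15 13 11 14 7 16 6 3 9 2 8)| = 13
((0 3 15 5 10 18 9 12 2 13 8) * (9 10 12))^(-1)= (0 8 13 2 12 5 15 3)(10 18)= ((0 3 15 5 12 2 13 8)(10 18))^(-1)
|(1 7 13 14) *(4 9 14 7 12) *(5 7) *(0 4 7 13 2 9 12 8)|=18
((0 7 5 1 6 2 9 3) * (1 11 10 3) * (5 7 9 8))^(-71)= ((0 9 1 6 2 8 5 11 10 3))^(-71)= (0 3 10 11 5 8 2 6 1 9)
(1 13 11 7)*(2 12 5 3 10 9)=(1 13 11 7)(2 12 5 3 10 9)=[0, 13, 12, 10, 4, 3, 6, 1, 8, 2, 9, 7, 5, 11]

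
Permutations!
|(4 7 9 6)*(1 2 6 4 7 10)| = 7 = |(1 2 6 7 9 4 10)|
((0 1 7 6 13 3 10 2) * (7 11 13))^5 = (0 10 13 1 2 3 11)(6 7)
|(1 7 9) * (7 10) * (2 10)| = |(1 2 10 7 9)| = 5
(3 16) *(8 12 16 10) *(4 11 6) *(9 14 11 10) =[0, 1, 2, 9, 10, 5, 4, 7, 12, 14, 8, 6, 16, 13, 11, 15, 3] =(3 9 14 11 6 4 10 8 12 16)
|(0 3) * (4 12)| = 2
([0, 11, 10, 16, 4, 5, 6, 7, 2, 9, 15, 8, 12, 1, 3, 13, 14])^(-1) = (1 13 15 10 2 8 11)(3 14 16)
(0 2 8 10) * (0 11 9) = (0 2 8 10 11 9) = [2, 1, 8, 3, 4, 5, 6, 7, 10, 0, 11, 9]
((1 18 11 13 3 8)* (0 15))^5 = ((0 15)(1 18 11 13 3 8))^5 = (0 15)(1 8 3 13 11 18)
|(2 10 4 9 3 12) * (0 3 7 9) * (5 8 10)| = 8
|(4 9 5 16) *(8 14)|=|(4 9 5 16)(8 14)|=4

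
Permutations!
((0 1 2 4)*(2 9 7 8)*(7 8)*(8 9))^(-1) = (9)(0 4 2 8 1)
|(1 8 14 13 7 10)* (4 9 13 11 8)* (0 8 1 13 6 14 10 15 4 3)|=|(0 8 10 13 7 15 4 9 6 14 11 1 3)|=13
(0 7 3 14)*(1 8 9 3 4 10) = (0 7 4 10 1 8 9 3 14) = [7, 8, 2, 14, 10, 5, 6, 4, 9, 3, 1, 11, 12, 13, 0]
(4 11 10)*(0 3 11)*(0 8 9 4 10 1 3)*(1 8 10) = (1 3 11 8 9 4 10) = [0, 3, 2, 11, 10, 5, 6, 7, 9, 4, 1, 8]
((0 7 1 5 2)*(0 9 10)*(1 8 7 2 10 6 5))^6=(10)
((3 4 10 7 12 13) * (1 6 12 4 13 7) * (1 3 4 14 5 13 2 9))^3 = (1 7 13 3)(2 6 14 4)(5 10 9 12)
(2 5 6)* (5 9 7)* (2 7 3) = [0, 1, 9, 2, 4, 6, 7, 5, 8, 3] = (2 9 3)(5 6 7)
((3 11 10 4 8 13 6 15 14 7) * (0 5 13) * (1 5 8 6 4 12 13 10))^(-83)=((0 8)(1 5 10 12 13 4 6 15 14 7 3 11))^(-83)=(0 8)(1 5 10 12 13 4 6 15 14 7 3 11)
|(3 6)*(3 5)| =3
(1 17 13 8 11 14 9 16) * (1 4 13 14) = (1 17 14 9 16 4 13 8 11) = [0, 17, 2, 3, 13, 5, 6, 7, 11, 16, 10, 1, 12, 8, 9, 15, 4, 14]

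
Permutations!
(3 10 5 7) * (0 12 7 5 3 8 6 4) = (0 12 7 8 6 4)(3 10) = [12, 1, 2, 10, 0, 5, 4, 8, 6, 9, 3, 11, 7]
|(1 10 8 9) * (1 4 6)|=|(1 10 8 9 4 6)|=6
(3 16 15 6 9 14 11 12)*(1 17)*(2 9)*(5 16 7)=(1 17)(2 9 14 11 12 3 7 5 16 15 6)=[0, 17, 9, 7, 4, 16, 2, 5, 8, 14, 10, 12, 3, 13, 11, 6, 15, 1]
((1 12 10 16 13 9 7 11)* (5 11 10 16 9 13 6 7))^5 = ((1 12 16 6 7 10 9 5 11))^5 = (1 10 12 9 16 5 6 11 7)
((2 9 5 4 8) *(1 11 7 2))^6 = (1 4 9 7)(2 11 8 5)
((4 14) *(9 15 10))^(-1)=((4 14)(9 15 10))^(-1)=(4 14)(9 10 15)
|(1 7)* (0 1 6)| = |(0 1 7 6)| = 4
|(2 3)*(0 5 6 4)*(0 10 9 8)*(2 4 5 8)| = 10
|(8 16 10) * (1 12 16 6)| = 6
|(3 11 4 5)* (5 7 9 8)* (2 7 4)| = |(2 7 9 8 5 3 11)| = 7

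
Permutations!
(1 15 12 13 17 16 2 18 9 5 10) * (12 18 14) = (1 15 18 9 5 10)(2 14 12 13 17 16) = [0, 15, 14, 3, 4, 10, 6, 7, 8, 5, 1, 11, 13, 17, 12, 18, 2, 16, 9]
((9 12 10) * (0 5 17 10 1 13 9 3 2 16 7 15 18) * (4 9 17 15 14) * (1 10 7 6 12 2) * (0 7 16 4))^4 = ((0 5 15 18 7 14)(1 13 17 16 6 12 10 3)(2 4 9))^4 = (0 7 15)(1 6)(2 4 9)(3 16)(5 14 18)(10 17)(12 13)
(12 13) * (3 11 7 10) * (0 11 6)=(0 11 7 10 3 6)(12 13)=[11, 1, 2, 6, 4, 5, 0, 10, 8, 9, 3, 7, 13, 12]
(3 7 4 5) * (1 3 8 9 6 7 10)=(1 3 10)(4 5 8 9 6 7)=[0, 3, 2, 10, 5, 8, 7, 4, 9, 6, 1]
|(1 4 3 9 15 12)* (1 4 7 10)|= |(1 7 10)(3 9 15 12 4)|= 15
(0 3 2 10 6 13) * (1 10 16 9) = (0 3 2 16 9 1 10 6 13) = [3, 10, 16, 2, 4, 5, 13, 7, 8, 1, 6, 11, 12, 0, 14, 15, 9]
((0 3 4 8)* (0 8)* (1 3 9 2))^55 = (0 9 2 1 3 4)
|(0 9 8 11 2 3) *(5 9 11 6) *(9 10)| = 20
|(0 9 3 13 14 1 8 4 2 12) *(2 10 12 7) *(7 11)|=|(0 9 3 13 14 1 8 4 10 12)(2 11 7)|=30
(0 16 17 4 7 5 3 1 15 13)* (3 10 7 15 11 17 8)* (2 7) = [16, 11, 7, 1, 15, 10, 6, 5, 3, 9, 2, 17, 12, 0, 14, 13, 8, 4] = (0 16 8 3 1 11 17 4 15 13)(2 7 5 10)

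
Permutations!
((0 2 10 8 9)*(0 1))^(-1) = ((0 2 10 8 9 1))^(-1) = (0 1 9 8 10 2)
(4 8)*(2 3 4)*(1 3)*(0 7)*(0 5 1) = (0 7 5 1 3 4 8 2) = [7, 3, 0, 4, 8, 1, 6, 5, 2]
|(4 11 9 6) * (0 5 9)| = |(0 5 9 6 4 11)| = 6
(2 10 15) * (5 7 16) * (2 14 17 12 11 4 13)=(2 10 15 14 17 12 11 4 13)(5 7 16)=[0, 1, 10, 3, 13, 7, 6, 16, 8, 9, 15, 4, 11, 2, 17, 14, 5, 12]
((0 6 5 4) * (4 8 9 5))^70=((0 6 4)(5 8 9))^70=(0 6 4)(5 8 9)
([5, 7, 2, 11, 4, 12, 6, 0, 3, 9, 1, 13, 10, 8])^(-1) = (0 7 1 10 12 5)(3 8 13 11)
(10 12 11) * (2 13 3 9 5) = (2 13 3 9 5)(10 12 11) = [0, 1, 13, 9, 4, 2, 6, 7, 8, 5, 12, 10, 11, 3]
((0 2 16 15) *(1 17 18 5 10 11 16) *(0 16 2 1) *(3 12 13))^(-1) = ((0 1 17 18 5 10 11 2)(3 12 13)(15 16))^(-1) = (0 2 11 10 5 18 17 1)(3 13 12)(15 16)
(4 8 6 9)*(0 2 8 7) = (0 2 8 6 9 4 7) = [2, 1, 8, 3, 7, 5, 9, 0, 6, 4]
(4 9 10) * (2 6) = (2 6)(4 9 10) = [0, 1, 6, 3, 9, 5, 2, 7, 8, 10, 4]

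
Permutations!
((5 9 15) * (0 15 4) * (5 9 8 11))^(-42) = ((0 15 9 4)(5 8 11))^(-42) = (0 9)(4 15)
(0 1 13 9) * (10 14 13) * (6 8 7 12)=[1, 10, 2, 3, 4, 5, 8, 12, 7, 0, 14, 11, 6, 9, 13]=(0 1 10 14 13 9)(6 8 7 12)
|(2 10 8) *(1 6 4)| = 3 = |(1 6 4)(2 10 8)|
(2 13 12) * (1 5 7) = (1 5 7)(2 13 12) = [0, 5, 13, 3, 4, 7, 6, 1, 8, 9, 10, 11, 2, 12]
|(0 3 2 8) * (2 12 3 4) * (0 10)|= 10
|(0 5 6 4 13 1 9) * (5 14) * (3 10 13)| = 10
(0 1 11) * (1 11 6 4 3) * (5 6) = (0 11)(1 5 6 4 3) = [11, 5, 2, 1, 3, 6, 4, 7, 8, 9, 10, 0]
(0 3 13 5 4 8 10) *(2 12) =(0 3 13 5 4 8 10)(2 12) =[3, 1, 12, 13, 8, 4, 6, 7, 10, 9, 0, 11, 2, 5]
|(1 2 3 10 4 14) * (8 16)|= |(1 2 3 10 4 14)(8 16)|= 6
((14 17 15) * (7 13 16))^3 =((7 13 16)(14 17 15))^3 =(17)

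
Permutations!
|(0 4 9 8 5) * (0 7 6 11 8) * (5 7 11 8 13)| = |(0 4 9)(5 11 13)(6 8 7)| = 3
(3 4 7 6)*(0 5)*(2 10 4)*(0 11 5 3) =(0 3 2 10 4 7 6)(5 11) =[3, 1, 10, 2, 7, 11, 0, 6, 8, 9, 4, 5]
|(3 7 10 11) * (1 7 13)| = 6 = |(1 7 10 11 3 13)|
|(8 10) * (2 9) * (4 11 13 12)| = 4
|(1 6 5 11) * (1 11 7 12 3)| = |(1 6 5 7 12 3)| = 6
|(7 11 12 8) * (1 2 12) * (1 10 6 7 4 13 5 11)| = 11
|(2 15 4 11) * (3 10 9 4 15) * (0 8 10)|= 8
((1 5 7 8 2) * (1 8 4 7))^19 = (1 5)(2 8)(4 7)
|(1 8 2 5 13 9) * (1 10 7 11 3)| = 10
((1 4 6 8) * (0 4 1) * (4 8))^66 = (8)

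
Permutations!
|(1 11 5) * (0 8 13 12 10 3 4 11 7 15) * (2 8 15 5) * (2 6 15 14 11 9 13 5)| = 30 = |(0 14 11 6 15)(1 7 2 8 5)(3 4 9 13 12 10)|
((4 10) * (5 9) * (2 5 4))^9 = (2 10 4 9 5)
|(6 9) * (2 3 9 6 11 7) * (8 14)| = 10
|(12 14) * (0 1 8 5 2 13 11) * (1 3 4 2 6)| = |(0 3 4 2 13 11)(1 8 5 6)(12 14)| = 12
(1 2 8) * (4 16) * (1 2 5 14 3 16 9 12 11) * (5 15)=(1 15 5 14 3 16 4 9 12 11)(2 8)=[0, 15, 8, 16, 9, 14, 6, 7, 2, 12, 10, 1, 11, 13, 3, 5, 4]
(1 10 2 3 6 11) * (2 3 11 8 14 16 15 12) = (1 10 3 6 8 14 16 15 12 2 11) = [0, 10, 11, 6, 4, 5, 8, 7, 14, 9, 3, 1, 2, 13, 16, 12, 15]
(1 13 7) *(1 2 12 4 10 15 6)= (1 13 7 2 12 4 10 15 6)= [0, 13, 12, 3, 10, 5, 1, 2, 8, 9, 15, 11, 4, 7, 14, 6]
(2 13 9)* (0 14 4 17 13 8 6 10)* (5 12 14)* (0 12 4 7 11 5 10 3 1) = (0 10 12 14 7 11 5 4 17 13 9 2 8 6 3 1) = [10, 0, 8, 1, 17, 4, 3, 11, 6, 2, 12, 5, 14, 9, 7, 15, 16, 13]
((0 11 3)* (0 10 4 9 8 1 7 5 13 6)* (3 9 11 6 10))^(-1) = (0 6)(1 8 9 11 4 10 13 5 7)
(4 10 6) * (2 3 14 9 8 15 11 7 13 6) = (2 3 14 9 8 15 11 7 13 6 4 10) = [0, 1, 3, 14, 10, 5, 4, 13, 15, 8, 2, 7, 12, 6, 9, 11]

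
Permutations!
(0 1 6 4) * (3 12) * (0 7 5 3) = [1, 6, 2, 12, 7, 3, 4, 5, 8, 9, 10, 11, 0] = (0 1 6 4 7 5 3 12)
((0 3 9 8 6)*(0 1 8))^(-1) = (0 9 3)(1 6 8)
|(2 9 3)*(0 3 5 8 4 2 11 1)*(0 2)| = |(0 3 11 1 2 9 5 8 4)| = 9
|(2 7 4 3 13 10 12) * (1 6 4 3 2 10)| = |(1 6 4 2 7 3 13)(10 12)| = 14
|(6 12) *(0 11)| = 2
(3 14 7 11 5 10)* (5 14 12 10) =(3 12 10)(7 11 14) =[0, 1, 2, 12, 4, 5, 6, 11, 8, 9, 3, 14, 10, 13, 7]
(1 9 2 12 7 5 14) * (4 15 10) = (1 9 2 12 7 5 14)(4 15 10) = [0, 9, 12, 3, 15, 14, 6, 5, 8, 2, 4, 11, 7, 13, 1, 10]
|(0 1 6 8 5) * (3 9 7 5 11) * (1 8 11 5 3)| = 3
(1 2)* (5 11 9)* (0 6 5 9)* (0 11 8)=(11)(0 6 5 8)(1 2)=[6, 2, 1, 3, 4, 8, 5, 7, 0, 9, 10, 11]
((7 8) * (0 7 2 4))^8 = (0 2 7 4 8) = ((0 7 8 2 4))^8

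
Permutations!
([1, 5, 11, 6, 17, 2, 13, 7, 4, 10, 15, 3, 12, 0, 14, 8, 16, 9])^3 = (0 2 6 1 11 13 5 3)(4 10)(8 9)(15 17)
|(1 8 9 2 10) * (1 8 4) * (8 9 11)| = 6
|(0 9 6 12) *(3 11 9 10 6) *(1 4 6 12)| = 3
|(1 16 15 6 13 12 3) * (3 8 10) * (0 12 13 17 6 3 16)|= 8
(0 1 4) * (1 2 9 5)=(0 2 9 5 1 4)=[2, 4, 9, 3, 0, 1, 6, 7, 8, 5]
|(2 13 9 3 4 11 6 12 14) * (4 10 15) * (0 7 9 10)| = 36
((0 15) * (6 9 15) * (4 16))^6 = ((0 6 9 15)(4 16))^6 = (16)(0 9)(6 15)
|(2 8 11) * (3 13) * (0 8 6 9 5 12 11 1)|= 6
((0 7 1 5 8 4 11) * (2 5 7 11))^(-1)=(0 11)(1 7)(2 4 8 5)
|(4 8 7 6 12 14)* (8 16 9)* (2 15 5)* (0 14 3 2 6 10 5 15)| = |(0 14 4 16 9 8 7 10 5 6 12 3 2)| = 13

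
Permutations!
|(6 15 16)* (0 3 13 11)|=|(0 3 13 11)(6 15 16)|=12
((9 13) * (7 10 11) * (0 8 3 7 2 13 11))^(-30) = ((0 8 3 7 10)(2 13 9 11))^(-30) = (2 9)(11 13)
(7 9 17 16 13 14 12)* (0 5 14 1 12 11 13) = (0 5 14 11 13 1 12 7 9 17 16) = [5, 12, 2, 3, 4, 14, 6, 9, 8, 17, 10, 13, 7, 1, 11, 15, 0, 16]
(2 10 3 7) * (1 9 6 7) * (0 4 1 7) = (0 4 1 9 6)(2 10 3 7) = [4, 9, 10, 7, 1, 5, 0, 2, 8, 6, 3]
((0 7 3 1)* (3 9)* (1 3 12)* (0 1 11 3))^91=(0 7 9 12 11 3)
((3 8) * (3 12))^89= (3 12 8)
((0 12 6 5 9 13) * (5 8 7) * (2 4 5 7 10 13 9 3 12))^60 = ((0 2 4 5 3 12 6 8 10 13))^60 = (13)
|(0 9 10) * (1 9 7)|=|(0 7 1 9 10)|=5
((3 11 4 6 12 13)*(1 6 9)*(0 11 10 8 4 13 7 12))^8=((0 11 13 3 10 8 4 9 1 6)(7 12))^8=(0 1 4 10 13)(3 11 6 9 8)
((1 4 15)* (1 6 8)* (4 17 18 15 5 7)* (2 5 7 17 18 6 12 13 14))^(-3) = (1 17 14 15 8 5 13 18 6 2 12)(4 7)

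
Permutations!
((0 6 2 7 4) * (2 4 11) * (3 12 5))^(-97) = ((0 6 4)(2 7 11)(3 12 5))^(-97) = (0 4 6)(2 11 7)(3 5 12)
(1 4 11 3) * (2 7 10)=[0, 4, 7, 1, 11, 5, 6, 10, 8, 9, 2, 3]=(1 4 11 3)(2 7 10)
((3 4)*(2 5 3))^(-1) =((2 5 3 4))^(-1) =(2 4 3 5)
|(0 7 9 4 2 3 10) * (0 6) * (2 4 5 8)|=9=|(0 7 9 5 8 2 3 10 6)|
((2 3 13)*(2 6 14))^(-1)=(2 14 6 13 3)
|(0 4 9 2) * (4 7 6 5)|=|(0 7 6 5 4 9 2)|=7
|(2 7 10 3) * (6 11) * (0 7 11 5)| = 8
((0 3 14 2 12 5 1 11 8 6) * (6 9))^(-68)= ((0 3 14 2 12 5 1 11 8 9 6))^(-68)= (0 9 11 5 2 3 6 8 1 12 14)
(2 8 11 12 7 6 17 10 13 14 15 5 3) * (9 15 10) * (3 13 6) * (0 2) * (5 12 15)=(0 2 8 11 15 12 7 3)(5 13 14 10 6 17 9)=[2, 1, 8, 0, 4, 13, 17, 3, 11, 5, 6, 15, 7, 14, 10, 12, 16, 9]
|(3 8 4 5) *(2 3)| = |(2 3 8 4 5)| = 5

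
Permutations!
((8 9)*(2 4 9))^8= ((2 4 9 8))^8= (9)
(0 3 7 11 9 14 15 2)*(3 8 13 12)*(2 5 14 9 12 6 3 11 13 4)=(0 8 4 2)(3 7 13 6)(5 14 15)(11 12)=[8, 1, 0, 7, 2, 14, 3, 13, 4, 9, 10, 12, 11, 6, 15, 5]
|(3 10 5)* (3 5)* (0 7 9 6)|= |(0 7 9 6)(3 10)|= 4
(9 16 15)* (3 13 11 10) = (3 13 11 10)(9 16 15) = [0, 1, 2, 13, 4, 5, 6, 7, 8, 16, 3, 10, 12, 11, 14, 9, 15]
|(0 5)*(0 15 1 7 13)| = 6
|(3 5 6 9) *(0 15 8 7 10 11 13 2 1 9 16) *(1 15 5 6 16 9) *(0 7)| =30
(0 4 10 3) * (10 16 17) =(0 4 16 17 10 3) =[4, 1, 2, 0, 16, 5, 6, 7, 8, 9, 3, 11, 12, 13, 14, 15, 17, 10]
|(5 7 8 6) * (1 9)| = |(1 9)(5 7 8 6)| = 4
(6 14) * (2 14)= (2 14 6)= [0, 1, 14, 3, 4, 5, 2, 7, 8, 9, 10, 11, 12, 13, 6]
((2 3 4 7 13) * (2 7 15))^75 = ((2 3 4 15)(7 13))^75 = (2 15 4 3)(7 13)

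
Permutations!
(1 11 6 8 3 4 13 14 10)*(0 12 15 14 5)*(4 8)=(0 12 15 14 10 1 11 6 4 13 5)(3 8)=[12, 11, 2, 8, 13, 0, 4, 7, 3, 9, 1, 6, 15, 5, 10, 14]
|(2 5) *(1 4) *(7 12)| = |(1 4)(2 5)(7 12)| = 2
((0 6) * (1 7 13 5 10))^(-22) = (1 5 7 10 13)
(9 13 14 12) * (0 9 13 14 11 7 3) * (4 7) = (0 9 14 12 13 11 4 7 3) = [9, 1, 2, 0, 7, 5, 6, 3, 8, 14, 10, 4, 13, 11, 12]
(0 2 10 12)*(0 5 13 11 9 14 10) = (0 2)(5 13 11 9 14 10 12) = [2, 1, 0, 3, 4, 13, 6, 7, 8, 14, 12, 9, 5, 11, 10]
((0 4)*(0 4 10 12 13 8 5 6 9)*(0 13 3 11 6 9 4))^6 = (0 4 6 11 3 12 10)(5 13)(8 9)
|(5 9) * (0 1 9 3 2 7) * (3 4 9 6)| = 6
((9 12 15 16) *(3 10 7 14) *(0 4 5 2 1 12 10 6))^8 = (0 9 5 7 1 3 15)(2 14 12 6 16 4 10)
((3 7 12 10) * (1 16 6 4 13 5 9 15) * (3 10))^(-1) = (1 15 9 5 13 4 6 16)(3 12 7)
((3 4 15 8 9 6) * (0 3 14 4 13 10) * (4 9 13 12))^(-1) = ((0 3 12 4 15 8 13 10)(6 14 9))^(-1) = (0 10 13 8 15 4 12 3)(6 9 14)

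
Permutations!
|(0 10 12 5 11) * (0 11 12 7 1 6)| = |(0 10 7 1 6)(5 12)| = 10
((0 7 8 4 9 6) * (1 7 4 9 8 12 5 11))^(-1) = ((0 4 8 9 6)(1 7 12 5 11))^(-1) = (0 6 9 8 4)(1 11 5 12 7)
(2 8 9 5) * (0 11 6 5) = [11, 1, 8, 3, 4, 2, 5, 7, 9, 0, 10, 6] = (0 11 6 5 2 8 9)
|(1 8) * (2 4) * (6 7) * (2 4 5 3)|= |(1 8)(2 5 3)(6 7)|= 6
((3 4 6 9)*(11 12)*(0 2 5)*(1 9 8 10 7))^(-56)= (12)(0 2 5)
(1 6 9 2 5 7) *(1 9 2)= (1 6 2 5 7 9)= [0, 6, 5, 3, 4, 7, 2, 9, 8, 1]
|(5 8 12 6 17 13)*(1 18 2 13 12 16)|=|(1 18 2 13 5 8 16)(6 17 12)|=21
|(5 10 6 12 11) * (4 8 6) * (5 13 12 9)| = 6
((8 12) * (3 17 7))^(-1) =(3 7 17)(8 12)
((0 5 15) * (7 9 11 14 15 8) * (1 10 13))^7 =((0 5 8 7 9 11 14 15)(1 10 13))^7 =(0 15 14 11 9 7 8 5)(1 10 13)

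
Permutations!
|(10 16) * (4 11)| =2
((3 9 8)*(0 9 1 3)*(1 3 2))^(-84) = ((0 9 8)(1 2))^(-84) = (9)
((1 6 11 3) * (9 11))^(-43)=(1 9 3 6 11)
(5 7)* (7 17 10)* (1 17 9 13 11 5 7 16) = (1 17 10 16)(5 9 13 11) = [0, 17, 2, 3, 4, 9, 6, 7, 8, 13, 16, 5, 12, 11, 14, 15, 1, 10]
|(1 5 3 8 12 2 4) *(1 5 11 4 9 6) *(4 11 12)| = |(1 12 2 9 6)(3 8 4 5)| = 20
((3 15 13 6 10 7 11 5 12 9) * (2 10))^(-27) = (2 9 10 3 7 15 11 13 5 6 12)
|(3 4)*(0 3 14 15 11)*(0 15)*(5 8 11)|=|(0 3 4 14)(5 8 11 15)|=4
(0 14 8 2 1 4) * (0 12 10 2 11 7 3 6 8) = (0 14)(1 4 12 10 2)(3 6 8 11 7) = [14, 4, 1, 6, 12, 5, 8, 3, 11, 9, 2, 7, 10, 13, 0]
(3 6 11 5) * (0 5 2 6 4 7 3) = [5, 1, 6, 4, 7, 0, 11, 3, 8, 9, 10, 2] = (0 5)(2 6 11)(3 4 7)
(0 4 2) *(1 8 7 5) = (0 4 2)(1 8 7 5) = [4, 8, 0, 3, 2, 1, 6, 5, 7]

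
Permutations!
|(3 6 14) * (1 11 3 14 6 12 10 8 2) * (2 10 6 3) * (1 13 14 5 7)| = 42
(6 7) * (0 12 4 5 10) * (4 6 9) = (0 12 6 7 9 4 5 10) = [12, 1, 2, 3, 5, 10, 7, 9, 8, 4, 0, 11, 6]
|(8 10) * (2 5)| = 2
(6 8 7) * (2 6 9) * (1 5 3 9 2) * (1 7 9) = (1 5 3)(2 6 8 9 7) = [0, 5, 6, 1, 4, 3, 8, 2, 9, 7]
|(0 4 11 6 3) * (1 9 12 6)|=8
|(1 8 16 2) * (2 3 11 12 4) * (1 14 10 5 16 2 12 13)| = 10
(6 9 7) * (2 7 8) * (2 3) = [0, 1, 7, 2, 4, 5, 9, 6, 3, 8] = (2 7 6 9 8 3)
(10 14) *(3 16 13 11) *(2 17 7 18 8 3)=[0, 1, 17, 16, 4, 5, 6, 18, 3, 9, 14, 2, 12, 11, 10, 15, 13, 7, 8]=(2 17 7 18 8 3 16 13 11)(10 14)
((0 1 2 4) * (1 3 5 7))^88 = ((0 3 5 7 1 2 4))^88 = (0 1 3 2 5 4 7)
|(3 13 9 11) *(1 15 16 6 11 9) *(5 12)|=14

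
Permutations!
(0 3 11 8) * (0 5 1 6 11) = (0 3)(1 6 11 8 5) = [3, 6, 2, 0, 4, 1, 11, 7, 5, 9, 10, 8]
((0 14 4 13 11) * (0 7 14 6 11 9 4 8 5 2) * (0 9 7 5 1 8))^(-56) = ((0 6 11 5 2 9 4 13 7 14)(1 8))^(-56) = (0 2 7 11 4)(5 13 6 9 14)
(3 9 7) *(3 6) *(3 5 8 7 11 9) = (5 8 7 6)(9 11) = [0, 1, 2, 3, 4, 8, 5, 6, 7, 11, 10, 9]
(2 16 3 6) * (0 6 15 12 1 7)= (0 6 2 16 3 15 12 1 7)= [6, 7, 16, 15, 4, 5, 2, 0, 8, 9, 10, 11, 1, 13, 14, 12, 3]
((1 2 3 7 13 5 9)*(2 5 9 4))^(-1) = (1 9 13 7 3 2 4 5)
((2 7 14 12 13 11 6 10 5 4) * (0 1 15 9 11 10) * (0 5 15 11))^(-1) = ((0 1 11 6 5 4 2 7 14 12 13 10 15 9))^(-1) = (0 9 15 10 13 12 14 7 2 4 5 6 11 1)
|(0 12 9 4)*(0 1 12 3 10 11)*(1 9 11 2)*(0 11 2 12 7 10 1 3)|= 6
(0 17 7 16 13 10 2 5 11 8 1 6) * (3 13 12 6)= (0 17 7 16 12 6)(1 3 13 10 2 5 11 8)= [17, 3, 5, 13, 4, 11, 0, 16, 1, 9, 2, 8, 6, 10, 14, 15, 12, 7]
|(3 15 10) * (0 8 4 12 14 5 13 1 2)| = 9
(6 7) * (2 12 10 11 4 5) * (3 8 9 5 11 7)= (2 12 10 7 6 3 8 9 5)(4 11)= [0, 1, 12, 8, 11, 2, 3, 6, 9, 5, 7, 4, 10]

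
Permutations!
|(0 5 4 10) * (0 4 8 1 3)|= 10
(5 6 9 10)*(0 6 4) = (0 6 9 10 5 4) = [6, 1, 2, 3, 0, 4, 9, 7, 8, 10, 5]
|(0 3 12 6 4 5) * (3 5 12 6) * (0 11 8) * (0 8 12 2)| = |(0 5 11 12 3 6 4 2)| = 8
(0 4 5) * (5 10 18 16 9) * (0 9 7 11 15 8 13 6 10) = (0 4)(5 9)(6 10 18 16 7 11 15 8 13) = [4, 1, 2, 3, 0, 9, 10, 11, 13, 5, 18, 15, 12, 6, 14, 8, 7, 17, 16]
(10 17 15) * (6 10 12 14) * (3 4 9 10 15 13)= (3 4 9 10 17 13)(6 15 12 14)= [0, 1, 2, 4, 9, 5, 15, 7, 8, 10, 17, 11, 14, 3, 6, 12, 16, 13]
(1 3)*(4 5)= (1 3)(4 5)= [0, 3, 2, 1, 5, 4]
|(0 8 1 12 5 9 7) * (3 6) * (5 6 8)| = |(0 5 9 7)(1 12 6 3 8)| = 20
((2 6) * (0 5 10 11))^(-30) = (0 10)(5 11)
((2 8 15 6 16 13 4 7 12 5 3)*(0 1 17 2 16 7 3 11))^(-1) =(0 11 5 12 7 6 15 8 2 17 1)(3 4 13 16)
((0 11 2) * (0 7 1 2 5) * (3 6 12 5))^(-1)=(0 5 12 6 3 11)(1 7 2)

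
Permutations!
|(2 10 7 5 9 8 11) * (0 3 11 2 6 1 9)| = |(0 3 11 6 1 9 8 2 10 7 5)| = 11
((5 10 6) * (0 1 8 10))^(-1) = ((0 1 8 10 6 5))^(-1) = (0 5 6 10 8 1)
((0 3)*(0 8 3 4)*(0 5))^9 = ((0 4 5)(3 8))^9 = (3 8)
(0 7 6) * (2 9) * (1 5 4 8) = (0 7 6)(1 5 4 8)(2 9) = [7, 5, 9, 3, 8, 4, 0, 6, 1, 2]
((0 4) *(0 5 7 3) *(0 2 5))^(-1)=((0 4)(2 5 7 3))^(-1)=(0 4)(2 3 7 5)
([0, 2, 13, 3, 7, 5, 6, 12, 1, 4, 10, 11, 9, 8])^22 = [0, 13, 8, 3, 12, 5, 6, 9, 2, 7, 10, 11, 4, 1]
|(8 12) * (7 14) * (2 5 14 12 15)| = |(2 5 14 7 12 8 15)| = 7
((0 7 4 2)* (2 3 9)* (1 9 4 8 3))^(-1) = (0 2 9 1 4 3 8 7)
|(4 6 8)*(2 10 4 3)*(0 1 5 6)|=9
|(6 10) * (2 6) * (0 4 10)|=5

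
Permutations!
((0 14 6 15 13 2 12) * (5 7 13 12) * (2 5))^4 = (0 12 15 6 14)(5 7 13) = ((0 14 6 15 12)(5 7 13))^4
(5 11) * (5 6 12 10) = (5 11 6 12 10) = [0, 1, 2, 3, 4, 11, 12, 7, 8, 9, 5, 6, 10]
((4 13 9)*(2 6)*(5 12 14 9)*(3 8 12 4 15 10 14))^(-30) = ((2 6)(3 8 12)(4 13 5)(9 15 10 14))^(-30) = (9 10)(14 15)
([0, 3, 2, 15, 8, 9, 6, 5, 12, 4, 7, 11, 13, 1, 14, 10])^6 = (1 9 3 4 15 8 10 12 7 13 5)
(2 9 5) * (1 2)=(1 2 9 5)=[0, 2, 9, 3, 4, 1, 6, 7, 8, 5]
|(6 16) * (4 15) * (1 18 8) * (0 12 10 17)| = |(0 12 10 17)(1 18 8)(4 15)(6 16)| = 12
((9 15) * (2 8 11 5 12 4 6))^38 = (15)(2 5 6 11 4 8 12)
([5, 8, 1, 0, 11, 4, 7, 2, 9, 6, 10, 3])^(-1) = (0 3 11 4 5)(1 2 7 6 9 8)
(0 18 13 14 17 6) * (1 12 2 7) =(0 18 13 14 17 6)(1 12 2 7) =[18, 12, 7, 3, 4, 5, 0, 1, 8, 9, 10, 11, 2, 14, 17, 15, 16, 6, 13]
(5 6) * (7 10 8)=(5 6)(7 10 8)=[0, 1, 2, 3, 4, 6, 5, 10, 7, 9, 8]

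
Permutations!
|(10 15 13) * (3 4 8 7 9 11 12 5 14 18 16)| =|(3 4 8 7 9 11 12 5 14 18 16)(10 15 13)| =33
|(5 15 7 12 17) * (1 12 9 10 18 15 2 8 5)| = |(1 12 17)(2 8 5)(7 9 10 18 15)| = 15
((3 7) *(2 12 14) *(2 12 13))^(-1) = ((2 13)(3 7)(12 14))^(-1) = (2 13)(3 7)(12 14)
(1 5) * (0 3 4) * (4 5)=(0 3 5 1 4)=[3, 4, 2, 5, 0, 1]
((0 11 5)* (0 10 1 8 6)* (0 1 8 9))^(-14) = ((0 11 5 10 8 6 1 9))^(-14) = (0 5 8 1)(6 9 11 10)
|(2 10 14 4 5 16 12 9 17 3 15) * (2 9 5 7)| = 60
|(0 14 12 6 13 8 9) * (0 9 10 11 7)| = 9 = |(0 14 12 6 13 8 10 11 7)|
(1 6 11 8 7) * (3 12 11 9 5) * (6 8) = [0, 8, 2, 12, 4, 3, 9, 1, 7, 5, 10, 6, 11] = (1 8 7)(3 12 11 6 9 5)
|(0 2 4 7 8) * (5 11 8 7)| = 6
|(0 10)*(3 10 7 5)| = |(0 7 5 3 10)| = 5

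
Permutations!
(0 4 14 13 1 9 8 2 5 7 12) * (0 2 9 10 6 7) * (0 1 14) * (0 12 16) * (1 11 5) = (0 4 12 2 1 10 6 7 16)(5 11)(8 9)(13 14) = [4, 10, 1, 3, 12, 11, 7, 16, 9, 8, 6, 5, 2, 14, 13, 15, 0]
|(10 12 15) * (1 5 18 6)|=|(1 5 18 6)(10 12 15)|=12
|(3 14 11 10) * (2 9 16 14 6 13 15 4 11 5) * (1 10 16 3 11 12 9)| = |(1 10 11 16 14 5 2)(3 6 13 15 4 12 9)| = 7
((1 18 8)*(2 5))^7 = (1 18 8)(2 5) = ((1 18 8)(2 5))^7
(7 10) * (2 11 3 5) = (2 11 3 5)(7 10) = [0, 1, 11, 5, 4, 2, 6, 10, 8, 9, 7, 3]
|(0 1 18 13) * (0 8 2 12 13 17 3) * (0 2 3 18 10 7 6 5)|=|(0 1 10 7 6 5)(2 12 13 8 3)(17 18)|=30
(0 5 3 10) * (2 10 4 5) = (0 2 10)(3 4 5) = [2, 1, 10, 4, 5, 3, 6, 7, 8, 9, 0]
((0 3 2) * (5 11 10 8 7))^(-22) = ((0 3 2)(5 11 10 8 7))^(-22) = (0 2 3)(5 8 11 7 10)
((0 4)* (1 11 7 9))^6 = (1 7)(9 11)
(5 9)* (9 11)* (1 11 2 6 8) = (1 11 9 5 2 6 8) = [0, 11, 6, 3, 4, 2, 8, 7, 1, 5, 10, 9]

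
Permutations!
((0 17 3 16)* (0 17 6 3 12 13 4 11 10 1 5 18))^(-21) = (0 12 1 3 4 18 17 10 6 13 5 16 11)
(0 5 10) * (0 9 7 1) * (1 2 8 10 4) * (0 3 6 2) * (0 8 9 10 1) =[5, 3, 9, 6, 0, 4, 2, 8, 1, 7, 10] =(10)(0 5 4)(1 3 6 2 9 7 8)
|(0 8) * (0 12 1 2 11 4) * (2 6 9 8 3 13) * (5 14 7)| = |(0 3 13 2 11 4)(1 6 9 8 12)(5 14 7)| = 30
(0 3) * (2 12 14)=[3, 1, 12, 0, 4, 5, 6, 7, 8, 9, 10, 11, 14, 13, 2]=(0 3)(2 12 14)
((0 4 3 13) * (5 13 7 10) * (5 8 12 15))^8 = ((0 4 3 7 10 8 12 15 5 13))^8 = (0 5 12 10 3)(4 13 15 8 7)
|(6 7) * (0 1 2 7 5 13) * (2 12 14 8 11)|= 11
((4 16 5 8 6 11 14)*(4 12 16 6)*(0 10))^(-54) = (4 11 12 5)(6 14 16 8)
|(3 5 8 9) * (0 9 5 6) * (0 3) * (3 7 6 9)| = |(0 3 9)(5 8)(6 7)| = 6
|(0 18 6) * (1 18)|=|(0 1 18 6)|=4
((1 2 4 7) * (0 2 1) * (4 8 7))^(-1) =(0 7 8 2)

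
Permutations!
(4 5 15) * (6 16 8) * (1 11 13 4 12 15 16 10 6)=(1 11 13 4 5 16 8)(6 10)(12 15)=[0, 11, 2, 3, 5, 16, 10, 7, 1, 9, 6, 13, 15, 4, 14, 12, 8]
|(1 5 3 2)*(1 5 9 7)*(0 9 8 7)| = 6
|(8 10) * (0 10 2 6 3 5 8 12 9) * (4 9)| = |(0 10 12 4 9)(2 6 3 5 8)| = 5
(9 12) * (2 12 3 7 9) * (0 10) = (0 10)(2 12)(3 7 9) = [10, 1, 12, 7, 4, 5, 6, 9, 8, 3, 0, 11, 2]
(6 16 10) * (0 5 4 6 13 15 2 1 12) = [5, 12, 1, 3, 6, 4, 16, 7, 8, 9, 13, 11, 0, 15, 14, 2, 10] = (0 5 4 6 16 10 13 15 2 1 12)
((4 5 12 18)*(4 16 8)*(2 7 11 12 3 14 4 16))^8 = ((2 7 11 12 18)(3 14 4 5)(8 16))^8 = (2 12 7 18 11)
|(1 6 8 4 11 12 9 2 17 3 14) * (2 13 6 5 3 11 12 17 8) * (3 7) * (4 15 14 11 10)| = |(1 5 7 3 11 17 10 4 12 9 13 6 2 8 15 14)| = 16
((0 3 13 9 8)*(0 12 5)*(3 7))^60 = (0 9)(3 12)(5 13)(7 8)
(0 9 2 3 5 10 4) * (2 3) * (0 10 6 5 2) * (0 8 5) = (0 9 3 2 8 5 6)(4 10) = [9, 1, 8, 2, 10, 6, 0, 7, 5, 3, 4]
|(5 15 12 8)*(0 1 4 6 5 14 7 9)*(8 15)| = |(0 1 4 6 5 8 14 7 9)(12 15)| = 18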